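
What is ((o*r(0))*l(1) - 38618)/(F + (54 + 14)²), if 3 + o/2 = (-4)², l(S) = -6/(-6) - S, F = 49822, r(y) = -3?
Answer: -19309/27223 ≈ -0.70929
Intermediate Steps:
l(S) = 1 - S (l(S) = -6*(-⅙) - S = 1 - S)
o = 26 (o = -6 + 2*(-4)² = -6 + 2*16 = -6 + 32 = 26)
((o*r(0))*l(1) - 38618)/(F + (54 + 14)²) = ((26*(-3))*(1 - 1*1) - 38618)/(49822 + (54 + 14)²) = (-78*(1 - 1) - 38618)/(49822 + 68²) = (-78*0 - 38618)/(49822 + 4624) = (0 - 38618)/54446 = -38618*1/54446 = -19309/27223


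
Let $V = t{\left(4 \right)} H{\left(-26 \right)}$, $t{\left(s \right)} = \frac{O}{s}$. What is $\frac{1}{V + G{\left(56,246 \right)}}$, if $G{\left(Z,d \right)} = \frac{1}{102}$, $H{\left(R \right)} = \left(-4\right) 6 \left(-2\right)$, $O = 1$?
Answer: $\frac{102}{1225} \approx 0.083265$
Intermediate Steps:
$H{\left(R \right)} = 48$ ($H{\left(R \right)} = \left(-24\right) \left(-2\right) = 48$)
$t{\left(s \right)} = \frac{1}{s}$ ($t{\left(s \right)} = 1 \frac{1}{s} = \frac{1}{s}$)
$V = 12$ ($V = \frac{1}{4} \cdot 48 = 12$)
$G{\left(Z,d \right)} = \frac{1}{102}$
$\frac{1}{V + G{\left(56,246 \right)}} = \frac{1}{12 + \frac{1}{102}} = \frac{1}{\frac{1225}{102}} = \frac{102}{1225}$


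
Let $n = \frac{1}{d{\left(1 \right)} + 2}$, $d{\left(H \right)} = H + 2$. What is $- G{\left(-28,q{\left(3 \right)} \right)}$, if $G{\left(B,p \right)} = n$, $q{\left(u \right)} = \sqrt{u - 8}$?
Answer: $- \frac{1}{5} \approx -0.2$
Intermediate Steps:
$d{\left(H \right)} = 2 + H$
$q{\left(u \right)} = \sqrt{-8 + u}$ ($q{\left(u \right)} = \sqrt{u - 8} = \sqrt{-8 + u}$)
$n = \frac{1}{5}$ ($n = \frac{1}{\left(2 + 1\right) + 2} = \frac{1}{3 + 2} = \frac{1}{5} \approx 0.2$)
$G{\left(B,p \right)} = \frac{1}{5}$
$- G{\left(-28,q{\left(3 \right)} \right)} = \left(-1\right) \frac{1}{5} = - \frac{1}{5}$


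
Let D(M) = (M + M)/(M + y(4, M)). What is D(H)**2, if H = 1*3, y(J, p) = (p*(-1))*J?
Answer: 4/9 ≈ 0.44444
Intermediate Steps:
y(J, p) = -J*p (y(J, p) = (-p)*J = -J*p)
H = 3
D(M) = -2/3 (D(M) = (M + M)/(M - 1*4*M) = (2*M)/(M - 4*M) = (2*M)/((-3*M)) = (2*M)*(-1/(3*M)) = -2/3)
D(H)**2 = (-2/3)**2 = 4/9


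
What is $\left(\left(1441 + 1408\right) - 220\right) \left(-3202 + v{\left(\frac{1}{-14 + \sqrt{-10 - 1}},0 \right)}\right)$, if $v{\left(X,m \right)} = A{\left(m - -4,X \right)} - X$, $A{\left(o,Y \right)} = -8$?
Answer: $- \frac{1746854824}{207} + \frac{2629 i \sqrt{11}}{207} \approx -8.4389 \cdot 10^{6} + 42.123 i$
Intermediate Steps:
$v{\left(X,m \right)} = -8 - X$
$\left(\left(1441 + 1408\right) - 220\right) \left(-3202 + v{\left(\frac{1}{-14 + \sqrt{-10 - 1}},0 \right)}\right) = \left(\left(1441 + 1408\right) - 220\right) \left(-3202 - \left(8 + \frac{1}{-14 + \sqrt{-10 - 1}}\right)\right) = \left(2849 - 220\right) \left(-3202 - \left(8 + \frac{1}{-14 + \sqrt{-11}}\right)\right) = 2629 \left(-3202 - \left(8 + \frac{1}{-14 + i \sqrt{11}}\right)\right) = 2629 \left(-3210 - \frac{1}{-14 + i \sqrt{11}}\right) = -8439090 - \frac{2629}{-14 + i \sqrt{11}}$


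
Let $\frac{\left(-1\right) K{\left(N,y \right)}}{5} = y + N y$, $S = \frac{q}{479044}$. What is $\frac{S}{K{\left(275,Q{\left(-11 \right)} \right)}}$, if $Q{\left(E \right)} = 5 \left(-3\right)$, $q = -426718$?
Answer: $- \frac{213359}{4958105400} \approx -4.3032 \cdot 10^{-5}$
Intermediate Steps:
$Q{\left(E \right)} = -15$
$S = - \frac{213359}{239522}$ ($S = - \frac{426718}{479044} = \left(-426718\right) \frac{1}{479044} = - \frac{213359}{239522} \approx -0.89077$)
$K{\left(N,y \right)} = - 5 y - 5 N y$ ($K{\left(N,y \right)} = - 5 \left(y + N y\right) = - 5 y - 5 N y$)
$\frac{S}{K{\left(275,Q{\left(-11 \right)} \right)}} = - \frac{213359}{239522 \left(\left(-5\right) \left(-15\right) \left(1 + 275\right)\right)} = - \frac{213359}{239522 \left(\left(-5\right) \left(-15\right) 276\right)} = - \frac{213359}{239522 \cdot 20700} = \left(- \frac{213359}{239522}\right) \frac{1}{20700} = - \frac{213359}{4958105400}$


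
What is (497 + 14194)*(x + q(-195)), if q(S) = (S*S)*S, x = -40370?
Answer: -109525004295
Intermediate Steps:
q(S) = S**3 (q(S) = S**2*S = S**3)
(497 + 14194)*(x + q(-195)) = (497 + 14194)*(-40370 + (-195)**3) = 14691*(-40370 - 7414875) = 14691*(-7455245) = -109525004295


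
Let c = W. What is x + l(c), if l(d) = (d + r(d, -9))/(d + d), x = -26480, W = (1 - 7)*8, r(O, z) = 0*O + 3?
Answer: -847345/32 ≈ -26480.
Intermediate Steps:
r(O, z) = 3 (r(O, z) = 0 + 3 = 3)
W = -48 (W = -6*8 = -48)
c = -48
l(d) = (3 + d)/(2*d) (l(d) = (d + 3)/(d + d) = (3 + d)/((2*d)) = (3 + d)*(1/(2*d)) = (3 + d)/(2*d))
x + l(c) = -26480 + (½)*(3 - 48)/(-48) = -26480 + (½)*(-1/48)*(-45) = -26480 + 15/32 = -847345/32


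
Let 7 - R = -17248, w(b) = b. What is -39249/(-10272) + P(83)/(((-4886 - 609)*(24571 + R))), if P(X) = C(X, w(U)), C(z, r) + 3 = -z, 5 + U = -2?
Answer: 1503458407837/393475585440 ≈ 3.8210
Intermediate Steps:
U = -7 (U = -5 - 2 = -7)
R = 17255 (R = 7 - 1*(-17248) = 7 + 17248 = 17255)
C(z, r) = -3 - z
P(X) = -3 - X
-39249/(-10272) + P(83)/(((-4886 - 609)*(24571 + R))) = -39249/(-10272) + (-3 - 1*83)/(((-4886 - 609)*(24571 + 17255))) = -39249*(-1/10272) + (-3 - 83)/((-5495*41826)) = 13083/3424 - 86/(-229833870) = 13083/3424 - 86*(-1/229833870) = 13083/3424 + 43/114916935 = 1503458407837/393475585440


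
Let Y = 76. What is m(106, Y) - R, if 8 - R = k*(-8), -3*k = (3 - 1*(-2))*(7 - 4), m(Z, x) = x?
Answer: 108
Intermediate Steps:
k = -5 (k = -(3 - 1*(-2))*(7 - 4)/3 = -(3 + 2)*3/3 = -5*3/3 = -1/3*15 = -5)
R = -32 (R = 8 - (-5)*(-8) = 8 - 1*40 = 8 - 40 = -32)
m(106, Y) - R = 76 - 1*(-32) = 76 + 32 = 108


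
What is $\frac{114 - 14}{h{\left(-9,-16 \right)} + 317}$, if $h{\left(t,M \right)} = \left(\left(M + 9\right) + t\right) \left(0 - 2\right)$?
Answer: $\frac{100}{349} \approx 0.28653$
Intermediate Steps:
$h{\left(t,M \right)} = -18 - 2 M - 2 t$ ($h{\left(t,M \right)} = \left(\left(9 + M\right) + t\right) \left(-2\right) = \left(9 + M + t\right) \left(-2\right) = -18 - 2 M - 2 t$)
$\frac{114 - 14}{h{\left(-9,-16 \right)} + 317} = \frac{114 - 14}{\left(-18 - -32 - -18\right) + 317} = \frac{100}{\left(-18 + 32 + 18\right) + 317} = \frac{100}{32 + 317} = \frac{100}{349}$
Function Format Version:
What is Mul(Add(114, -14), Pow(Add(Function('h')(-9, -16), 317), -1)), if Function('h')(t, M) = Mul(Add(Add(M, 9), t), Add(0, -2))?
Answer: Rational(100, 349) ≈ 0.28653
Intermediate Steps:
Function('h')(t, M) = Add(-18, Mul(-2, M), Mul(-2, t)) (Function('h')(t, M) = Mul(Add(Add(9, M), t), -2) = Mul(Add(9, M, t), -2) = Add(-18, Mul(-2, M), Mul(-2, t)))
Mul(Add(114, -14), Pow(Add(Function('h')(-9, -16), 317), -1)) = Mul(Add(114, -14), Pow(Add(Add(-18, Mul(-2, -16), Mul(-2, -9)), 317), -1)) = Mul(100, Pow(Add(Add(-18, 32, 18), 317), -1)) = Mul(100, Pow(Add(32, 317), -1)) = Mul(100, Pow(349, -1)) = Mul(100, Rational(1, 349)) = Rational(100, 349)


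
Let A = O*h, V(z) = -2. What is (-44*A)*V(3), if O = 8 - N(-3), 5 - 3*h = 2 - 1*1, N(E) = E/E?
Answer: 2464/3 ≈ 821.33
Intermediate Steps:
N(E) = 1
h = 4/3 (h = 5/3 - (2 - 1*1)/3 = 5/3 - (2 - 1)/3 = 5/3 - ⅓*1 = 5/3 - ⅓ = 4/3 ≈ 1.3333)
O = 7 (O = 8 - 1*1 = 8 - 1 = 7)
A = 28/3 (A = 7*(4/3) = 28/3 ≈ 9.3333)
(-44*A)*V(3) = -44*28/3*(-2) = -1232/3*(-2) = 2464/3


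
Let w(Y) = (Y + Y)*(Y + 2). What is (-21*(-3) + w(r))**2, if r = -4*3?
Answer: 91809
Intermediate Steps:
r = -12
w(Y) = 2*Y*(2 + Y) (w(Y) = (2*Y)*(2 + Y) = 2*Y*(2 + Y))
(-21*(-3) + w(r))**2 = (-21*(-3) + 2*(-12)*(2 - 12))**2 = (63 + 2*(-12)*(-10))**2 = (63 + 240)**2 = 303**2 = 91809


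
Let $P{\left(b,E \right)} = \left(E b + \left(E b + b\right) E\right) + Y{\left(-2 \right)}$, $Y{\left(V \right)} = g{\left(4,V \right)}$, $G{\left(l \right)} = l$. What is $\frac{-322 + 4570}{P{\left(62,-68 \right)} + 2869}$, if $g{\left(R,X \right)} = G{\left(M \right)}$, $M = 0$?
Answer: $\frac{4248}{281125} \approx 0.015111$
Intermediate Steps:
$g{\left(R,X \right)} = 0$
$Y{\left(V \right)} = 0$
$P{\left(b,E \right)} = E b + E \left(b + E b\right)$ ($P{\left(b,E \right)} = \left(E b + \left(E b + b\right) E\right) + 0 = \left(E b + \left(b + E b\right) E\right) + 0 = \left(E b + E \left(b + E b\right)\right) + 0 = E b + E \left(b + E b\right)$)
$\frac{-322 + 4570}{P{\left(62,-68 \right)} + 2869} = \frac{-322 + 4570}{\left(-68\right) 62 \left(2 - 68\right) + 2869} = \frac{4248}{\left(-68\right) 62 \left(-66\right) + 2869} = \frac{4248}{278256 + 2869} = \frac{4248}{281125}$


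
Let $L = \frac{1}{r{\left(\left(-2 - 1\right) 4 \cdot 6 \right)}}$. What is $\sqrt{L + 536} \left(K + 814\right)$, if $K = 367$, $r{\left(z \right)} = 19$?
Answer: $\frac{1181 \sqrt{193515}}{19} \approx 27343.0$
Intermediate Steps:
$L = \frac{1}{19} \approx 0.052632$
$\sqrt{L + 536} \left(K + 814\right) = \sqrt{\frac{1}{19} + 536} \left(367 + 814\right) = \sqrt{\frac{10185}{19}} \cdot 1181 = \frac{\sqrt{193515}}{19} \cdot 1181 = \frac{1181 \sqrt{193515}}{19}$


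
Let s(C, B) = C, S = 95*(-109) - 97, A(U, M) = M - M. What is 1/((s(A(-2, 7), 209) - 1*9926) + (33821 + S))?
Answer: 1/13443 ≈ 7.4388e-5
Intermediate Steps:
A(U, M) = 0
S = -10452 (S = -10355 - 97 = -10452)
1/((s(A(-2, 7), 209) - 1*9926) + (33821 + S)) = 1/((0 - 1*9926) + (33821 - 10452)) = 1/((0 - 9926) + 23369) = 1/(-9926 + 23369) = 1/13443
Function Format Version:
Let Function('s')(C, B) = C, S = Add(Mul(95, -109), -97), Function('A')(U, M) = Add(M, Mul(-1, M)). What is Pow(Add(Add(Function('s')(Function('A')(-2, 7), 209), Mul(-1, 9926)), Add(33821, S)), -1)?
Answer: Rational(1, 13443) ≈ 7.4388e-5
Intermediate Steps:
Function('A')(U, M) = 0
S = -10452 (S = Add(-10355, -97) = -10452)
Pow(Add(Add(Function('s')(Function('A')(-2, 7), 209), Mul(-1, 9926)), Add(33821, S)), -1) = Pow(Add(Add(0, Mul(-1, 9926)), Add(33821, -10452)), -1) = Pow(Add(Add(0, -9926), 23369), -1) = Pow(Add(-9926, 23369), -1) = Pow(13443, -1) = Rational(1, 13443)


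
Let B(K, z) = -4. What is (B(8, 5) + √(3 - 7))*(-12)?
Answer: 48 - 24*I ≈ 48.0 - 24.0*I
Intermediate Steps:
(B(8, 5) + √(3 - 7))*(-12) = (-4 + √(3 - 7))*(-12) = (-4 + √(-4))*(-12) = (-4 + 2*I)*(-12) = 48 - 24*I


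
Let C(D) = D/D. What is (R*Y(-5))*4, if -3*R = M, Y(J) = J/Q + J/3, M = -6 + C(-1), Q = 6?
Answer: -50/3 ≈ -16.667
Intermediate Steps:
C(D) = 1
M = -5 (M = -6 + 1 = -5)
Y(J) = J/2 (Y(J) = J/6 + J/3 = J/2)
R = 5/3 (R = -⅓*(-5) = 5/3 ≈ 1.6667)
(R*Y(-5))*4 = (5*((½)*(-5))/3)*4 = ((5/3)*(-5/2))*4 = -25/6*4 = -50/3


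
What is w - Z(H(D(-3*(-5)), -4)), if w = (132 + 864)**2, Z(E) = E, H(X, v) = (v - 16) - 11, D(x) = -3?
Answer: 992047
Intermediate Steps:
H(X, v) = -27 + v (H(X, v) = (-16 + v) - 11 = -27 + v)
w = 992016 (w = 996**2 = 992016)
w - Z(H(D(-3*(-5)), -4)) = 992016 - (-27 - 4) = 992016 - 1*(-31) = 992016 + 31 = 992047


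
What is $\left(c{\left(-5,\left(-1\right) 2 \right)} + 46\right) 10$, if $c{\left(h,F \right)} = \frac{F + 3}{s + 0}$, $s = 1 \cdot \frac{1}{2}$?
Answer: $480$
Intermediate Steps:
$s = \frac{1}{2}$ ($s = 1 \cdot \frac{1}{2} = \frac{1}{2} \approx 0.5$)
$c{\left(h,F \right)} = 6 + 2 F$ ($c{\left(h,F \right)} = \frac{F + 3}{\frac{1}{2} + 0} = \left(3 + F\right) \frac{1}{\frac{1}{2}} = \left(3 + F\right) 2 = 6 + 2 F$)
$\left(c{\left(-5,\left(-1\right) 2 \right)} + 46\right) 10 = \left(\left(6 + 2 \left(\left(-1\right) 2\right)\right) + 46\right) 10 = \left(\left(6 + 2 \left(-2\right)\right) + 46\right) 10 = \left(\left(6 - 4\right) + 46\right) 10 = \left(2 + 46\right) 10 = 48 \cdot 10 = 480$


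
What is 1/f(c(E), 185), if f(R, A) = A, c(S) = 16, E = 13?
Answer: 1/185 ≈ 0.0054054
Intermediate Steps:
1/f(c(E), 185) = 1/185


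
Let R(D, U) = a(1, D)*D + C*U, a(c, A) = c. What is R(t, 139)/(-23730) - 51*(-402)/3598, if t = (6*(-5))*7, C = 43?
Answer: 33268771/6098610 ≈ 5.4551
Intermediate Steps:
t = -210 (t = -30*7 = -210)
R(D, U) = D + 43*U (R(D, U) = 1*D + 43*U = D + 43*U)
R(t, 139)/(-23730) - 51*(-402)/3598 = (-210 + 43*139)/(-23730) - 51*(-402)/3598 = (-210 + 5977)*(-1/23730) + 20502*(1/3598) = 5767*(-1/23730) + 10251/1799 = -5767/23730 + 10251/1799 = 33268771/6098610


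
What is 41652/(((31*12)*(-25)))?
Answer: -3471/775 ≈ -4.4787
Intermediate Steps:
41652/(((31*12)*(-25))) = 41652/((372*(-25))) = 41652/(-9300) = 41652*(-1/9300) = -3471/775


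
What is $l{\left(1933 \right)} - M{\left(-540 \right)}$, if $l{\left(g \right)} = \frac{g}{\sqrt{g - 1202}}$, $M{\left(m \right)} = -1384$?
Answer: $1384 + \frac{1933 \sqrt{731}}{731} \approx 1455.5$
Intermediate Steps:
$l{\left(g \right)} = \frac{g}{\sqrt{-1202 + g}}$
$l{\left(1933 \right)} - M{\left(-540 \right)} = \frac{1933}{\sqrt{-1202 + 1933}} - -1384 = \frac{1933}{\sqrt{731}} + 1384 = 1933 \frac{\sqrt{731}}{731} + 1384 = \frac{1933 \sqrt{731}}{731} + 1384 = 1384 + \frac{1933 \sqrt{731}}{731}$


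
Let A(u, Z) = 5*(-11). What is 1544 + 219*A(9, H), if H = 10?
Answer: -10501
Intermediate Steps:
A(u, Z) = -55
1544 + 219*A(9, H) = 1544 + 219*(-55) = 1544 - 12045 = -10501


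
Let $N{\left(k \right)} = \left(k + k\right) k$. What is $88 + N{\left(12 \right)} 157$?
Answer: $45304$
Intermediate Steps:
$N{\left(k \right)} = 2 k^{2}$ ($N{\left(k \right)} = 2 k k = 2 k^{2}$)
$88 + N{\left(12 \right)} 157 = 88 + 2 \cdot 12^{2} \cdot 157 = 88 + 2 \cdot 144 \cdot 157 = 88 + 288 \cdot 157 = 88 + 45216 = 45304$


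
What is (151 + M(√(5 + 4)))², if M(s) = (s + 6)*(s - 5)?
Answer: 17689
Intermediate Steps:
M(s) = (-5 + s)*(6 + s) (M(s) = (6 + s)*(-5 + s) = (-5 + s)*(6 + s))
(151 + M(√(5 + 4)))² = (151 + (-30 + √(5 + 4) + (√(5 + 4))²))² = (151 + (-30 + √9 + (√9)²))² = (151 + (-30 + 3 + 3²))² = (151 + (-30 + 3 + 9))² = (151 - 18)² = 133² = 17689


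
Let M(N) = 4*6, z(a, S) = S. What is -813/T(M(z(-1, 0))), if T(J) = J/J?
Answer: -813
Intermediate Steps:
M(N) = 24
T(J) = 1
-813/T(M(z(-1, 0))) = -813/1 = -813*1 = -813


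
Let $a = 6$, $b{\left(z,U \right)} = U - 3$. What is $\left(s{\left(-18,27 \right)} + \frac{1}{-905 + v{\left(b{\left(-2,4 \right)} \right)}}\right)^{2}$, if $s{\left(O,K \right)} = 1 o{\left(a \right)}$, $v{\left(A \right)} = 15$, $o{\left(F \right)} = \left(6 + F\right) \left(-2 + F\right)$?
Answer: $\frac{1824912961}{792100} \approx 2303.9$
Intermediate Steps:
$b{\left(z,U \right)} = -3 + U$
$o{\left(F \right)} = \left(-2 + F\right) \left(6 + F\right)$
$s{\left(O,K \right)} = 48$ ($s{\left(O,K \right)} = 1 \left(-12 + 6^{2} + 4 \cdot 6\right) = 1 \left(-12 + 36 + 24\right) = 1 \cdot 48 = 48$)
$\left(s{\left(-18,27 \right)} + \frac{1}{-905 + v{\left(b{\left(-2,4 \right)} \right)}}\right)^{2} = \left(48 + \frac{1}{-905 + 15}\right)^{2} = \left(48 + \frac{1}{-890}\right)^{2} = \left(48 - \frac{1}{890}\right)^{2} = \left(\frac{42719}{890}\right)^{2} = \frac{1824912961}{792100}$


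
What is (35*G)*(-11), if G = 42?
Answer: -16170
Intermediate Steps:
(35*G)*(-11) = (35*42)*(-11) = 1470*(-11) = -16170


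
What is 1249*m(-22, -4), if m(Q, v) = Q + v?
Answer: -32474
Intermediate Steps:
1249*m(-22, -4) = 1249*(-22 - 4) = 1249*(-26) = -32474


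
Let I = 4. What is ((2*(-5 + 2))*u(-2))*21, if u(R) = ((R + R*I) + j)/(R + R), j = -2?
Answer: -378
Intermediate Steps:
u(R) = (-2 + 5*R)/(2*R) (u(R) = ((R + R*4) - 2)/(R + R) = ((R + 4*R) - 2)/((2*R)) = (5*R - 2)*(1/(2*R)) = (-2 + 5*R)*(1/(2*R)) = (-2 + 5*R)/(2*R))
((2*(-5 + 2))*u(-2))*21 = ((2*(-5 + 2))*(5/2 - 1/(-2)))*21 = ((2*(-3))*(5/2 - 1*(-1/2)))*21 = -6*(5/2 + 1/2)*21 = -6*3*21 = -18*21 = -378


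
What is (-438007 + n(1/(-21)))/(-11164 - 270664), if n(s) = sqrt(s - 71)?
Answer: 438007/281828 - I*sqrt(7833)/2959194 ≈ 1.5542 - 2.9908e-5*I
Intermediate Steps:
n(s) = sqrt(-71 + s)
(-438007 + n(1/(-21)))/(-11164 - 270664) = (-438007 + sqrt(-71 + 1/(-21)))/(-11164 - 270664) = (-438007 + sqrt(-71 - 1/21))/(-281828) = (-438007 + sqrt(-1492/21))*(-1/281828) = (-438007 + 2*I*sqrt(7833)/21)*(-1/281828) = 438007/281828 - I*sqrt(7833)/2959194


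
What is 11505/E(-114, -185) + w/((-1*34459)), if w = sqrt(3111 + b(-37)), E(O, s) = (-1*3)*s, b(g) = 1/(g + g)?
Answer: 767/37 - sqrt(17035762)/2549966 ≈ 20.728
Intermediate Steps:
b(g) = 1/(2*g)
E(O, s) = -3*s
w = sqrt(17035762)/74 (w = sqrt(3111 + (1/2)/(-37)) = sqrt(3111 + (1/2)*(-1/37)) = sqrt(3111 - 1/74) = sqrt(230213/74) = sqrt(17035762)/74 ≈ 55.776)
11505/E(-114, -185) + w/((-1*34459)) = 11505/((-3*(-185))) + (sqrt(17035762)/74)/((-1*34459)) = 11505/555 + (sqrt(17035762)/74)/(-34459) = 11505*(1/555) + (sqrt(17035762)/74)*(-1/34459) = 767/37 - sqrt(17035762)/2549966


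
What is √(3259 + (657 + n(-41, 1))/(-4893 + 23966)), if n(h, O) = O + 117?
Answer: 43*√641196114/19073 ≈ 57.088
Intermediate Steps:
n(h, O) = 117 + O
√(3259 + (657 + n(-41, 1))/(-4893 + 23966)) = √(3259 + (657 + (117 + 1))/(-4893 + 23966)) = √(3259 + (657 + 118)/19073) = √(3259 + 775*(1/19073)) = √(3259 + 775/19073) = √(62159682/19073) = 43*√641196114/19073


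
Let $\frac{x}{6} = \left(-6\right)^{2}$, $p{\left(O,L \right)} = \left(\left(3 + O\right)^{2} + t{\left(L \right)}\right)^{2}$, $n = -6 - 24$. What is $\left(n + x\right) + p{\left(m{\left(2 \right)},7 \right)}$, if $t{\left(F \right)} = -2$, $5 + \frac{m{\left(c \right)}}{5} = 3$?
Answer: $2395$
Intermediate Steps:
$m{\left(c \right)} = -10$ ($m{\left(c \right)} = -25 + 5 \cdot 3 = -25 + 15 = -10$)
$n = -30$ ($n = -6 - 24 = -30$)
$p{\left(O,L \right)} = \left(-2 + \left(3 + O\right)^{2}\right)^{2}$ ($p{\left(O,L \right)} = \left(\left(3 + O\right)^{2} - 2\right)^{2} = \left(-2 + \left(3 + O\right)^{2}\right)^{2}$)
$x = 216$ ($x = 6 \left(-6\right)^{2} = 6 \cdot 36 = 216$)
$\left(n + x\right) + p{\left(m{\left(2 \right)},7 \right)} = \left(-30 + 216\right) + \left(-2 + \left(3 - 10\right)^{2}\right)^{2} = 186 + \left(-2 + \left(-7\right)^{2}\right)^{2} = 186 + \left(-2 + 49\right)^{2} = 186 + 47^{2} = 186 + 2209 = 2395$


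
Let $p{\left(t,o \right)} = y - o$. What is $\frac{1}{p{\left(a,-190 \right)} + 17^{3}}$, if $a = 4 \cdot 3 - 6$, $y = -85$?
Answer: $\frac{1}{5018} \approx 0.00019928$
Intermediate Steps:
$a = 6$ ($a = 12 - 6 = 6$)
$p{\left(t,o \right)} = -85 - o$
$\frac{1}{p{\left(a,-190 \right)} + 17^{3}} = \frac{1}{\left(-85 - -190\right) + 17^{3}} = \frac{1}{\left(-85 + 190\right) + 4913} = \frac{1}{105 + 4913} = \frac{1}{5018}$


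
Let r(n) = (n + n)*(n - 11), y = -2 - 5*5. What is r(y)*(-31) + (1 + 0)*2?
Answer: -63610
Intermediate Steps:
y = -27 (y = -2 - 25 = -27)
r(n) = 2*n*(-11 + n) (r(n) = (2*n)*(-11 + n) = 2*n*(-11 + n))
r(y)*(-31) + (1 + 0)*2 = (2*(-27)*(-11 - 27))*(-31) + (1 + 0)*2 = (2*(-27)*(-38))*(-31) + 1*2 = 2052*(-31) + 2 = -63612 + 2 = -63610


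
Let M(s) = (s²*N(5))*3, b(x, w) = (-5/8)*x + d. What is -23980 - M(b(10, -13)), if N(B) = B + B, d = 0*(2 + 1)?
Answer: -201215/8 ≈ -25152.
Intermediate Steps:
d = 0 (d = 0*3 = 0)
b(x, w) = -5*x/8 (b(x, w) = (-5/8)*x + 0 = (-5*⅛)*x + 0 = -5*x/8 + 0 = -5*x/8)
N(B) = 2*B
M(s) = 30*s² (M(s) = (s²*(2*5))*3 = (s²*10)*3 = (10*s²)*3 = 30*s²)
-23980 - M(b(10, -13)) = -23980 - 30*(-5/8*10)² = -23980 - 30*(-25/4)² = -23980 - 30*625/16 = -23980 - 1*9375/8 = -23980 - 9375/8 = -201215/8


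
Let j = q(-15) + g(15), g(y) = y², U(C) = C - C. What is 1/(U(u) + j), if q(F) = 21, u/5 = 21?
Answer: 1/246 ≈ 0.0040650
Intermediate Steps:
u = 105 (u = 5*21 = 105)
U(C) = 0
j = 246 (j = 21 + 15² = 21 + 225 = 246)
1/(U(u) + j) = 1/(0 + 246) = 1/246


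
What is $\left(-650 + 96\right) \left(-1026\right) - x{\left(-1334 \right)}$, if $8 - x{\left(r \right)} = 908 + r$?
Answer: $567970$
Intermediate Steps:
$x{\left(r \right)} = -900 - r$ ($x{\left(r \right)} = 8 - \left(908 + r\right) = -900 - r$)
$\left(-650 + 96\right) \left(-1026\right) - x{\left(-1334 \right)} = \left(-650 + 96\right) \left(-1026\right) - \left(-900 - -1334\right) = \left(-554\right) \left(-1026\right) - \left(-900 + 1334\right) = 568404 - 434 = 567970$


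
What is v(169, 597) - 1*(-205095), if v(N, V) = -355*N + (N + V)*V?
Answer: 602402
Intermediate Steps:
v(N, V) = -355*N + V*(N + V)
v(169, 597) - 1*(-205095) = (597² - 355*169 + 169*597) - 1*(-205095) = (356409 - 59995 + 100893) + 205095 = 397307 + 205095 = 602402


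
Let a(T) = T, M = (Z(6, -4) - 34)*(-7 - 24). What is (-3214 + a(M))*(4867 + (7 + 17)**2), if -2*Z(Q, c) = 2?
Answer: -11588147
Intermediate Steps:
Z(Q, c) = -1 (Z(Q, c) = -1/2*2 = -1)
M = 1085 (M = (-1 - 34)*(-7 - 24) = -35*(-31) = 1085)
(-3214 + a(M))*(4867 + (7 + 17)**2) = (-3214 + 1085)*(4867 + (7 + 17)**2) = -2129*(4867 + 24**2) = -2129*(4867 + 576) = -2129*5443 = -11588147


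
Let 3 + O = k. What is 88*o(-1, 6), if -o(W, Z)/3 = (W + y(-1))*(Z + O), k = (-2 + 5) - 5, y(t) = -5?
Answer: 1584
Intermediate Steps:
k = -2 (k = 3 - 5 = -2)
O = -5 (O = -3 - 2 = -5)
o(W, Z) = -3*(-5 + W)*(-5 + Z) (o(W, Z) = -3*(W - 5)*(Z - 5) = -3*(-5 + W)*(-5 + Z))
88*o(-1, 6) = 88*(-75 + 15*(-1) + 15*6 - 3*(-1)*6) = 88*(-75 - 15 + 90 + 18) = 88*18 = 1584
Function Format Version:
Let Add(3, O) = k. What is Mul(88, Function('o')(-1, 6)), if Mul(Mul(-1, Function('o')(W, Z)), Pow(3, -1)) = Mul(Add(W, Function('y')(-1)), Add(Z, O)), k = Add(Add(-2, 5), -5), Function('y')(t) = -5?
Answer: 1584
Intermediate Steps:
k = -2 (k = Add(3, -5) = -2)
O = -5 (O = Add(-3, -2) = -5)
Function('o')(W, Z) = Mul(-3, Add(-5, W), Add(-5, Z)) (Function('o')(W, Z) = Mul(-3, Mul(Add(W, -5), Add(Z, -5))) = Mul(-3, Mul(Add(-5, W), Add(-5, Z))) = Mul(-3, Add(-5, W), Add(-5, Z)))
Mul(88, Function('o')(-1, 6)) = Mul(88, Add(-75, Mul(15, -1), Mul(15, 6), Mul(-3, -1, 6))) = Mul(88, Add(-75, -15, 90, 18)) = Mul(88, 18) = 1584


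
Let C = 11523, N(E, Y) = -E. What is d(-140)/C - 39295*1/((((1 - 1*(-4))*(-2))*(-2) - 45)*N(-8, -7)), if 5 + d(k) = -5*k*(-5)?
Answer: 90419057/460920 ≈ 196.17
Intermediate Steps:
d(k) = -5 + 25*k (d(k) = -5 - 5*k*(-5) = -5 + 25*k)
d(-140)/C - 39295*1/((((1 - 1*(-4))*(-2))*(-2) - 45)*N(-8, -7)) = (-5 + 25*(-140))/11523 - 39295*1/(8*(((1 - 1*(-4))*(-2))*(-2) - 45)) = (-5 - 3500)*(1/11523) - 39295*1/(8*(((1 + 4)*(-2))*(-2) - 45)) = -3505*1/11523 - 39295*1/(8*((5*(-2))*(-2) - 45)) = -3505/11523 - 39295*1/(8*(-10*(-2) - 45)) = -3505/11523 - 39295*1/(8*(20 - 45)) = -3505/11523 - 39295/(8*(-25)) = -3505/11523 - 39295/(-200) = -3505/11523 - 39295*(-1/200) = -3505/11523 + 7859/40 = 90419057/460920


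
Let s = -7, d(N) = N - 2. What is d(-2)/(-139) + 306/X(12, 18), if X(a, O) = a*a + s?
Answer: 43082/19043 ≈ 2.2624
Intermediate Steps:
d(N) = -2 + N
X(a, O) = -7 + a² (X(a, O) = a*a - 7 = a² - 7 = -7 + a²)
d(-2)/(-139) + 306/X(12, 18) = (-2 - 2)/(-139) + 306/(-7 + 12²) = -4*(-1/139) + 306/(-7 + 144) = 4/139 + 306/137 = 43082/19043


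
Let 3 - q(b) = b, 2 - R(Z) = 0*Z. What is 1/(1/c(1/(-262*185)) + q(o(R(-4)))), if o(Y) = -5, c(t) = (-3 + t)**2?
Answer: 21144358921/171504212268 ≈ 0.12329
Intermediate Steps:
R(Z) = 2 (R(Z) = 2 - 0*Z = 2 - 1*0 = 2 + 0 = 2)
q(b) = 3 - b
1/(1/c(1/(-262*185)) + q(o(R(-4)))) = 1/(1/((-3 + 1/(-262*185))**2) + (3 - 1*(-5))) = 1/(1/((-3 - 1/262*1/185)**2) + (3 + 5)) = 1/(1/((-3 - 1/48470)**2) + 8) = 1/(1/((-145411/48470)**2) + 8) = 1/(1/(21144358921/2349340900) + 8) = 1/(2349340900/21144358921 + 8) = 1/(171504212268/21144358921) = 21144358921/171504212268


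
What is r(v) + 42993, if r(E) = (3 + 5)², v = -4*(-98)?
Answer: 43057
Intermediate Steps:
v = 392
r(E) = 64 (r(E) = 8² = 64)
r(v) + 42993 = 64 + 42993 = 43057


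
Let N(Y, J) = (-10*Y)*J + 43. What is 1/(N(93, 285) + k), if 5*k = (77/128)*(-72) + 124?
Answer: -80/21199269 ≈ -3.7737e-6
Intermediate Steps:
k = 1291/80 (k = ((77/128)*(-72) + 124)/5 = (-693/16 + 124)/5 = (⅕)*(1291/16) = 1291/80 ≈ 16.138)
N(Y, J) = 43 - 10*J*Y (N(Y, J) = -10*J*Y + 43 = 43 - 10*J*Y)
1/(N(93, 285) + k) = 1/((43 - 10*285*93) + 1291/80) = 1/((43 - 265050) + 1291/80) = 1/(-265007 + 1291/80) = 1/(-21199269/80) = -80/21199269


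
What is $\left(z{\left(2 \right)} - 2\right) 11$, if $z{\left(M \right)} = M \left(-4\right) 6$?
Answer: $-550$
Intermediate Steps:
$z{\left(M \right)} = - 24 M$ ($z{\left(M \right)} = - 4 M 6 = - 24 M$)
$\left(z{\left(2 \right)} - 2\right) 11 = \left(\left(-24\right) 2 - 2\right) 11 = \left(-48 + \left(-5 + 3\right)\right) 11 = \left(-48 - 2\right) 11 = \left(-50\right) 11 = -550$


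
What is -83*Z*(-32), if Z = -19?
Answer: -50464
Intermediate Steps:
-83*Z*(-32) = -83*(-19)*(-32) = 1577*(-32) = -50464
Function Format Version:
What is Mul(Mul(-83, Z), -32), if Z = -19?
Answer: -50464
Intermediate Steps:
Mul(Mul(-83, Z), -32) = Mul(Mul(-83, -19), -32) = Mul(1577, -32) = -50464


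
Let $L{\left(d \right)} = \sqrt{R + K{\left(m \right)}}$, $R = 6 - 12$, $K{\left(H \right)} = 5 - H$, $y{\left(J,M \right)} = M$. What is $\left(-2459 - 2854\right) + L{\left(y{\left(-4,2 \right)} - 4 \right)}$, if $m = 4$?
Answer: $-5313 + i \sqrt{5} \approx -5313.0 + 2.2361 i$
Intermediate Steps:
$R = -6$ ($R = 6 - 12 = -6$)
$L{\left(d \right)} = i \sqrt{5}$ ($L{\left(d \right)} = \sqrt{-6 + \left(5 - 4\right)} = \sqrt{-6 + 1} = \sqrt{-5} = i \sqrt{5}$)
$\left(-2459 - 2854\right) + L{\left(y{\left(-4,2 \right)} - 4 \right)} = \left(-2459 - 2854\right) + i \sqrt{5} = -5313 + i \sqrt{5}$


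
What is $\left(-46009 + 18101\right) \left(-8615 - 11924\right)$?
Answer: $573202412$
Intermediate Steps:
$\left(-46009 + 18101\right) \left(-8615 - 11924\right) = \left(-27908\right) \left(-20539\right) = 573202412$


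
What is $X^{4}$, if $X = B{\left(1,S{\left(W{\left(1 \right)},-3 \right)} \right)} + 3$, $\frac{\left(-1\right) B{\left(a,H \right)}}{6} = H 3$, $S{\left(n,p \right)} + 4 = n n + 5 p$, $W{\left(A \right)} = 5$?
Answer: $121550625$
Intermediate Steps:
$S{\left(n,p \right)} = -4 + n^{2} + 5 p$ ($S{\left(n,p \right)} = -4 + \left(n n + 5 p\right) = -4 + \left(n^{2} + 5 p\right) = -4 + n^{2} + 5 p$)
$B{\left(a,H \right)} = - 18 H$ ($B{\left(a,H \right)} = - 6 H 3 = - 6 \cdot 3 H = - 18 H$)
$X = -105$ ($X = - 18 \left(-4 + 5^{2} + 5 \left(-3\right)\right) + 3 = - 18 \left(-4 + 25 - 15\right) + 3 = \left(-18\right) 6 + 3 = -108 + 3 = -105$)
$X^{4} = \left(-105\right)^{4} = 121550625$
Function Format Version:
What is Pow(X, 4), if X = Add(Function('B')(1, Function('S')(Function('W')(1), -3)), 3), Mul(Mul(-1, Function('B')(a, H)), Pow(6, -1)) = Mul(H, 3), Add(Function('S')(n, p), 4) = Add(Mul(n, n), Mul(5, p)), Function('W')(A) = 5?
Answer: 121550625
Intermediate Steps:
Function('S')(n, p) = Add(-4, Pow(n, 2), Mul(5, p)) (Function('S')(n, p) = Add(-4, Add(Mul(n, n), Mul(5, p))) = Add(-4, Add(Pow(n, 2), Mul(5, p))) = Add(-4, Pow(n, 2), Mul(5, p)))
Function('B')(a, H) = Mul(-18, H) (Function('B')(a, H) = Mul(-6, Mul(H, 3)) = Mul(-6, Mul(3, H)) = Mul(-18, H))
X = -105 (X = Add(Mul(-18, Add(-4, Pow(5, 2), Mul(5, -3))), 3) = Add(Mul(-18, Add(-4, 25, -15)), 3) = Add(Mul(-18, 6), 3) = Add(-108, 3) = -105)
Pow(X, 4) = Pow(-105, 4) = 121550625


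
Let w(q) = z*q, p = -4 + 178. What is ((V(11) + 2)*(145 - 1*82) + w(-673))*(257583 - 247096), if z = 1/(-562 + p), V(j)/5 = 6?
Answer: 8210073047/388 ≈ 2.1160e+7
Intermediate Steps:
V(j) = 30 (V(j) = 5*6 = 30)
p = 174
z = -1/388 (z = 1/(-562 + 174) = 1/(-388) = -1/388 ≈ -0.0025773)
w(q) = -q/388
((V(11) + 2)*(145 - 1*82) + w(-673))*(257583 - 247096) = ((30 + 2)*(145 - 1*82) - 1/388*(-673))*(257583 - 247096) = (32*(145 - 82) + 673/388)*10487 = (32*63 + 673/388)*10487 = (2016 + 673/388)*10487 = (782881/388)*10487 = 8210073047/388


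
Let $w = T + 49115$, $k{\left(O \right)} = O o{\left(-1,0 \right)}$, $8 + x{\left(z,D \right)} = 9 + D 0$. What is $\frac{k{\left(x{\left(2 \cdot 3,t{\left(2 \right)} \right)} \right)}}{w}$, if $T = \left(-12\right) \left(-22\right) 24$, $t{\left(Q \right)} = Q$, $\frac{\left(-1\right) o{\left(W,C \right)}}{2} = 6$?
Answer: $- \frac{12}{55451} \approx -0.00021641$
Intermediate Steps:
$o{\left(W,C \right)} = -12$ ($o{\left(W,C \right)} = \left(-2\right) 6 = -12$)
$T = 6336$ ($T = 264 \cdot 24 = 6336$)
$x{\left(z,D \right)} = 1$ ($x{\left(z,D \right)} = -8 + \left(9 + D 0\right) = -8 + \left(9 + 0\right) = -8 + 9 = 1$)
$k{\left(O \right)} = - 12 O$ ($k{\left(O \right)} = O \left(-12\right) = - 12 O$)
$w = 55451$ ($w = 6336 + 49115 = 55451$)
$\frac{k{\left(x{\left(2 \cdot 3,t{\left(2 \right)} \right)} \right)}}{w} = \frac{\left(-12\right) 1}{55451} = \left(-12\right) \frac{1}{55451} = - \frac{12}{55451}$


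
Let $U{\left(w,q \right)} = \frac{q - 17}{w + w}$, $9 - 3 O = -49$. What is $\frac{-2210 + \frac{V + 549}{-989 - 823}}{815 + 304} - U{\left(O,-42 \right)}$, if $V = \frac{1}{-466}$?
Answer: $- \frac{12313799263}{27401364792} \approx -0.44939$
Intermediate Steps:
$V = - \frac{1}{466} \approx -0.0021459$
$O = \frac{58}{3}$ ($O = 3 - - \frac{49}{3} = 3 + \frac{49}{3} = \frac{58}{3} \approx 19.333$)
$U{\left(w,q \right)} = \frac{-17 + q}{2 w}$
$\frac{-2210 + \frac{V + 549}{-989 - 823}}{815 + 304} - U{\left(O,-42 \right)} = \frac{-2210 + \frac{- \frac{1}{466} + 549}{-989 - 823}}{815 + 304} - \frac{-17 - 42}{2 \cdot \frac{58}{3}} = \frac{-2210 + \frac{255833}{466 \left(-1812\right)}}{1119} - \frac{1}{2} \cdot \frac{3}{58} \left(-59\right) = \left(-2210 + \frac{255833}{466} \left(- \frac{1}{1812}\right)\right) \frac{1}{1119} - - \frac{177}{116} = \left(-2210 - \frac{255833}{844392}\right) \frac{1}{1119} + \frac{177}{116} = \left(- \frac{1866362153}{844392}\right) \frac{1}{1119} + \frac{177}{116} = - \frac{1866362153}{944874648} + \frac{177}{116} = - \frac{12313799263}{27401364792}$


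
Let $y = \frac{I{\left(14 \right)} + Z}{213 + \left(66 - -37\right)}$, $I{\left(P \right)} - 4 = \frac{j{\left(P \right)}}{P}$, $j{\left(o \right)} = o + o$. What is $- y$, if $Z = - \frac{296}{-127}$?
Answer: $- \frac{529}{20066} \approx -0.026363$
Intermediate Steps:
$j{\left(o \right)} = 2 o$
$I{\left(P \right)} = 6$ ($I{\left(P \right)} = 4 + \frac{2 P}{P} = 4 + 2 = 6$)
$Z = \frac{296}{127}$ ($Z = \left(-296\right) \left(- \frac{1}{127}\right) = \frac{296}{127} \approx 2.3307$)
$y = \frac{529}{20066}$ ($y = \frac{6 + \frac{296}{127}}{213 + \left(66 - -37\right)} = \frac{1058}{127 \left(213 + \left(66 + 37\right)\right)} = \frac{1058}{127 \left(213 + 103\right)} = \frac{1058}{127 \cdot 316} = \frac{1058}{127} \cdot \frac{1}{316} = \frac{529}{20066} \approx 0.026363$)
$- y = \left(-1\right) \frac{529}{20066} = - \frac{529}{20066}$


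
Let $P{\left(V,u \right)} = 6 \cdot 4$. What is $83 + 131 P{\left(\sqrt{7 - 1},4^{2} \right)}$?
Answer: $3227$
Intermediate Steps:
$P{\left(V,u \right)} = 24$
$83 + 131 P{\left(\sqrt{7 - 1},4^{2} \right)} = 83 + 131 \cdot 24 = 83 + 3144 = 3227$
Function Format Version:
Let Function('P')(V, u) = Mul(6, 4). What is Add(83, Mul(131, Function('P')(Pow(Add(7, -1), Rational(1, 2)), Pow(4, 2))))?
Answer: 3227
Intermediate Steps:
Function('P')(V, u) = 24
Add(83, Mul(131, Function('P')(Pow(Add(7, -1), Rational(1, 2)), Pow(4, 2)))) = Add(83, Mul(131, 24)) = Add(83, 3144) = 3227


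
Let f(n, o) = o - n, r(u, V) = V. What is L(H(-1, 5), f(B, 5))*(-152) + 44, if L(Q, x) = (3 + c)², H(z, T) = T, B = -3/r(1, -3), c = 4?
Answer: -7404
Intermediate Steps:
B = 1 (B = -3/(-3) = -3*(-⅓) = 1)
L(Q, x) = 49 (L(Q, x) = (3 + 4)² = 7² = 49)
L(H(-1, 5), f(B, 5))*(-152) + 44 = 49*(-152) + 44 = -7448 + 44 = -7404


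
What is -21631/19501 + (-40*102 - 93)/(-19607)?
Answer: -342741344/382356107 ≈ -0.89639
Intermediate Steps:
-21631/19501 + (-40*102 - 93)/(-19607) = -21631*1/19501 + (-4080 - 93)*(-1/19607) = -21631/19501 - 4173*(-1/19607) = -21631/19501 + 4173/19607 = -342741344/382356107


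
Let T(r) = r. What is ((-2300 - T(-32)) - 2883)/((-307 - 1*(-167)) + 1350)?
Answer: -5151/1210 ≈ -4.2570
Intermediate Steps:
((-2300 - T(-32)) - 2883)/((-307 - 1*(-167)) + 1350) = ((-2300 - 1*(-32)) - 2883)/((-307 - 1*(-167)) + 1350) = ((-2300 + 32) - 2883)/((-307 + 167) + 1350) = (-2268 - 2883)/(-140 + 1350) = -5151/1210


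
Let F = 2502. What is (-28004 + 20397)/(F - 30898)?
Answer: 7607/28396 ≈ 0.26789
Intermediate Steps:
(-28004 + 20397)/(F - 30898) = (-28004 + 20397)/(2502 - 30898) = -7607/(-28396) = -7607*(-1/28396) = 7607/28396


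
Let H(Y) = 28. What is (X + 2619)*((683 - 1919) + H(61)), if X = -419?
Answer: -2657600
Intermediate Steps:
(X + 2619)*((683 - 1919) + H(61)) = (-419 + 2619)*((683 - 1919) + 28) = 2200*(-1236 + 28) = 2200*(-1208) = -2657600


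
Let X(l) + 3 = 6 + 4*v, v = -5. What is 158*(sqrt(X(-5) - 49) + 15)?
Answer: 2370 + 158*I*sqrt(66) ≈ 2370.0 + 1283.6*I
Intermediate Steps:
X(l) = -17 (X(l) = -3 + (6 + 4*(-5)) = -3 + (6 - 20) = -3 - 14 = -17)
158*(sqrt(X(-5) - 49) + 15) = 158*(sqrt(-17 - 49) + 15) = 158*(sqrt(-66) + 15) = 158*(I*sqrt(66) + 15) = 158*(15 + I*sqrt(66)) = 2370 + 158*I*sqrt(66)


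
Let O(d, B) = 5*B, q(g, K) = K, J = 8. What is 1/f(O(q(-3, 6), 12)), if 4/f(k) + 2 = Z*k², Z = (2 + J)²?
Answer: 179999/2 ≈ 90000.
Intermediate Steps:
Z = 100 (Z = (2 + 8)² = 10² = 100)
f(k) = 4/(-2 + 100*k²)
1/f(O(q(-3, 6), 12)) = 1/(2/(-1 + 50*(5*12)²)) = 1/(2/(-1 + 50*60²)) = 1/(2/(-1 + 50*3600)) = 1/(2/(-1 + 180000)) = 1/(2/179999) = 179999/2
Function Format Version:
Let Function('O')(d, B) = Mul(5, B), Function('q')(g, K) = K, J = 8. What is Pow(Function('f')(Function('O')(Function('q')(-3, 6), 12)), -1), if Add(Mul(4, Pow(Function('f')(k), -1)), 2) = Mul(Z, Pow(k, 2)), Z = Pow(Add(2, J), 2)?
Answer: Rational(179999, 2) ≈ 90000.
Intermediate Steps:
Z = 100 (Z = Pow(Add(2, 8), 2) = Pow(10, 2) = 100)
Function('f')(k) = Mul(4, Pow(Add(-2, Mul(100, Pow(k, 2))), -1))
Pow(Function('f')(Function('O')(Function('q')(-3, 6), 12)), -1) = Pow(Mul(2, Pow(Add(-1, Mul(50, Pow(Mul(5, 12), 2))), -1)), -1) = Pow(Mul(2, Pow(Add(-1, Mul(50, Pow(60, 2))), -1)), -1) = Pow(Mul(2, Pow(Add(-1, Mul(50, 3600)), -1)), -1) = Pow(Mul(2, Pow(Add(-1, 180000), -1)), -1) = Pow(Mul(2, Pow(179999, -1)), -1) = Pow(Mul(2, Rational(1, 179999)), -1) = Pow(Rational(2, 179999), -1) = Rational(179999, 2)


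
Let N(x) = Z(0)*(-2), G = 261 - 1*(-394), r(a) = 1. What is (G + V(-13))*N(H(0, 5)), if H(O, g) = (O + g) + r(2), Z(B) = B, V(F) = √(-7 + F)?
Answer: 0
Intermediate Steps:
G = 655 (G = 261 + 394 = 655)
H(O, g) = 1 + O + g (H(O, g) = (O + g) + 1 = 1 + O + g)
N(x) = 0 (N(x) = 0*(-2) = 0)
(G + V(-13))*N(H(0, 5)) = (655 + √(-7 - 13))*0 = (655 + √(-20))*0 = (655 + 2*I*√5)*0 = 0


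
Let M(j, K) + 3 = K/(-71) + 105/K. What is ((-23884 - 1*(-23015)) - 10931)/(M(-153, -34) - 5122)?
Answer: 28485200/12378049 ≈ 2.3013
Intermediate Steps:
M(j, K) = -3 + 105/K - K/71 (M(j, K) = -3 + (K/(-71) + 105/K) = -3 + (K*(-1/71) + 105/K) = -3 + (-K/71 + 105/K) = -3 + (105/K - K/71) = -3 + 105/K - K/71)
((-23884 - 1*(-23015)) - 10931)/(M(-153, -34) - 5122) = ((-23884 - 1*(-23015)) - 10931)/((-3 + 105/(-34) - 1/71*(-34)) - 5122) = ((-23884 + 23015) - 10931)/((-3 + 105*(-1/34) + 34/71) - 5122) = (-869 - 10931)/((-3 - 105/34 + 34/71) - 5122) = -11800/(-13541/2414 - 5122) = -11800/(-12378049/2414) = -11800*(-2414/12378049) = 28485200/12378049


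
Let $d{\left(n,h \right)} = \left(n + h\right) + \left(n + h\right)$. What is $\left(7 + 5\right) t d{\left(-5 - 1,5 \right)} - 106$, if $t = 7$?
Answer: $-274$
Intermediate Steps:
$d{\left(n,h \right)} = 2 h + 2 n$ ($d{\left(n,h \right)} = \left(h + n\right) + \left(h + n\right) = 2 h + 2 n$)
$\left(7 + 5\right) t d{\left(-5 - 1,5 \right)} - 106 = \left(7 + 5\right) 7 \left(2 \cdot 5 + 2 \left(-5 - 1\right)\right) - 106 = 12 \cdot 7 \left(10 + 2 \left(-5 - 1\right)\right) - 106 = 84 \left(10 + 2 \left(-6\right)\right) - 106 = 84 \left(10 - 12\right) - 106 = 84 \left(-2\right) - 106 = -168 - 106 = -274$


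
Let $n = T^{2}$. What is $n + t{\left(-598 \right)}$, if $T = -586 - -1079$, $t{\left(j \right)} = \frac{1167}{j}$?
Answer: $\frac{145342135}{598} \approx 2.4305 \cdot 10^{5}$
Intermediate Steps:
$T = 493$ ($T = -586 + 1079 = 493$)
$n = 243049$ ($n = 493^{2} = 243049$)
$n + t{\left(-598 \right)} = 243049 + \frac{1167}{-598} = 243049 + 1167 \left(- \frac{1}{598}\right) = 243049 - \frac{1167}{598} = \frac{145342135}{598}$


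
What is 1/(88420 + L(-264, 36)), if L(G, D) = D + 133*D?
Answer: 1/93244 ≈ 1.0725e-5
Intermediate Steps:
L(G, D) = 134*D
1/(88420 + L(-264, 36)) = 1/(88420 + 134*36) = 1/(88420 + 4824) = 1/93244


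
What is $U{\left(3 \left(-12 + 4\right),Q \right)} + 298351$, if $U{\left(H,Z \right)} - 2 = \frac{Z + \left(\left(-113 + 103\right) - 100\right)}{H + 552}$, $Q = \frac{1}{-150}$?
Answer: $\frac{23629541099}{79200} \approx 2.9835 \cdot 10^{5}$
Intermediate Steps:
$Q = - \frac{1}{150} \approx -0.0066667$
$U{\left(H,Z \right)} = 2 + \frac{-110 + Z}{552 + H}$ ($U{\left(H,Z \right)} = 2 + \frac{Z + \left(\left(-113 + 103\right) - 100\right)}{H + 552} = 2 + \frac{Z - 110}{552 + H} = 2 + \frac{-110 + Z}{552 + H}$)
$U{\left(3 \left(-12 + 4\right),Q \right)} + 298351 = \frac{994 - \frac{1}{150} + 2 \cdot 3 \left(-12 + 4\right)}{552 + 3 \left(-12 + 4\right)} + 298351 = \frac{994 - \frac{1}{150} + 2 \cdot 3 \left(-8\right)}{552 + 3 \left(-8\right)} + 298351 = \frac{994 - \frac{1}{150} + 2 \left(-24\right)}{552 - 24} + 298351 = \frac{994 - \frac{1}{150} - 48}{528} + 298351 = \frac{1}{528} \cdot \frac{141899}{150} + 298351 = \frac{141899}{79200} + 298351 = \frac{23629541099}{79200}$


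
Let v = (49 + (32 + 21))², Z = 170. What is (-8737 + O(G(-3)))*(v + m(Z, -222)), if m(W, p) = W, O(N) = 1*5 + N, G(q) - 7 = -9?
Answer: -92353316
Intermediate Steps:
G(q) = -2 (G(q) = 7 - 9 = -2)
O(N) = 5 + N
v = 10404 (v = (49 + 53)² = 102² = 10404)
(-8737 + O(G(-3)))*(v + m(Z, -222)) = (-8737 + (5 - 2))*(10404 + 170) = (-8737 + 3)*10574 = -8734*10574 = -92353316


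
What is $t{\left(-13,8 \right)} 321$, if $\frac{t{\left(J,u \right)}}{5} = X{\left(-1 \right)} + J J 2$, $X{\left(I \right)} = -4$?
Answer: $536070$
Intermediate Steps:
$t{\left(J,u \right)} = -20 + 10 J^{2}$ ($t{\left(J,u \right)} = 5 \left(-4 + J J 2\right) = 5 \left(-4 + J^{2} \cdot 2\right) = 5 \left(-4 + 2 J^{2}\right) = -20 + 10 J^{2}$)
$t{\left(-13,8 \right)} 321 = \left(-20 + 10 \left(-13\right)^{2}\right) 321 = \left(-20 + 10 \cdot 169\right) 321 = \left(-20 + 1690\right) 321 = 1670 \cdot 321 = 536070$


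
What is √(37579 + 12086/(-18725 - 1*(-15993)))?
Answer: √70112505786/1366 ≈ 193.84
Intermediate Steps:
√(37579 + 12086/(-18725 - 1*(-15993))) = √(37579 + 12086/(-18725 + 15993)) = √(37579 + 12086/(-2732)) = √(37579 + 12086*(-1/2732)) = √(37579 - 6043/1366) = √(51326871/1366) = √70112505786/1366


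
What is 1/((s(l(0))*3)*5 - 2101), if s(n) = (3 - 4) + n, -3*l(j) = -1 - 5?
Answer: -1/2086 ≈ -0.00047939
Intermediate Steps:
l(j) = 2 (l(j) = -(-1 - 5)/3 = -⅓*(-6) = 2)
s(n) = -1 + n
1/((s(l(0))*3)*5 - 2101) = 1/(((-1 + 2)*3)*5 - 2101) = 1/((1*3)*5 - 2101) = 1/(3*5 - 2101) = 1/(15 - 2101) = 1/(-2086) = -1/2086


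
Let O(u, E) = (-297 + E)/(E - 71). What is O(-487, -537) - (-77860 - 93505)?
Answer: 52095377/304 ≈ 1.7137e+5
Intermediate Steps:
O(u, E) = (-297 + E)/(-71 + E)
O(-487, -537) - (-77860 - 93505) = (-297 - 537)/(-71 - 537) - (-77860 - 93505) = -834/(-608) - 1*(-171365) = -1/608*(-834) + 171365 = 417/304 + 171365 = 52095377/304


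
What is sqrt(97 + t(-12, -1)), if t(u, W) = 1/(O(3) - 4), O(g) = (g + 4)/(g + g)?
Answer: sqrt(27931)/17 ≈ 9.8309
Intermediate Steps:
O(g) = (4 + g)/(2*g) (O(g) = (4 + g)/((2*g)) = (4 + g)*(1/(2*g)) = (4 + g)/(2*g))
t(u, W) = -6/17 (t(u, W) = 1/((1/2)*(4 + 3)/3 - 4) = 1/((1/2)*(1/3)*7 - 4) = 1/(7/6 - 4) = 1/(-17/6) = -6/17)
sqrt(97 + t(-12, -1)) = sqrt(97 - 6/17) = sqrt(1643/17) = sqrt(27931)/17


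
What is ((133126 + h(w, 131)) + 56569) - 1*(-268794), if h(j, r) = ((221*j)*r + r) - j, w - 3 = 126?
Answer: 4193170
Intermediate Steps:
w = 129 (w = 3 + 126 = 129)
h(j, r) = r - j + 221*j*r (h(j, r) = (221*j*r + r) - j = (r + 221*j*r) - j = r - j + 221*j*r)
((133126 + h(w, 131)) + 56569) - 1*(-268794) = ((133126 + (131 - 1*129 + 221*129*131)) + 56569) - 1*(-268794) = ((133126 + (131 - 129 + 3734679)) + 56569) + 268794 = ((133126 + 3734681) + 56569) + 268794 = (3867807 + 56569) + 268794 = 3924376 + 268794 = 4193170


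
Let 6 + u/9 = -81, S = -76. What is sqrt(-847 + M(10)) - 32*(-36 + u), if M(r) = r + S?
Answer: 26208 + I*sqrt(913) ≈ 26208.0 + 30.216*I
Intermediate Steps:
u = -783 (u = -54 + 9*(-81) = -54 - 729 = -783)
M(r) = -76 + r (M(r) = r - 76 = -76 + r)
sqrt(-847 + M(10)) - 32*(-36 + u) = sqrt(-847 + (-76 + 10)) - 32*(-36 - 783) = sqrt(-847 - 66) - 32*(-819) = sqrt(-913) - 1*(-26208) = I*sqrt(913) + 26208 = 26208 + I*sqrt(913)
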